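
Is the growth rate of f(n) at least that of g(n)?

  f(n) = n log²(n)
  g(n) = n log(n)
True

f(n) = n log²(n) is O(n log² n), and g(n) = n log(n) is O(n log n).
Since O(n log² n) grows at least as fast as O(n log n), f(n) = Ω(g(n)) is true.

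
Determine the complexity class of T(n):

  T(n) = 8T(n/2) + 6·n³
Θ(n³ log n)

Master Theorem: a = 8, b = 2, f(n) = 6·n³.
Compute the critical exponent d = log₂(8) = 3.
Compare f(n) = Θ(n³) against n^d:
  k = 3 = d, so f(n) = Θ(n^d) — Case 2.
  Work is balanced across levels: T(n) = Θ(n^d log n) = Θ(n³ log n).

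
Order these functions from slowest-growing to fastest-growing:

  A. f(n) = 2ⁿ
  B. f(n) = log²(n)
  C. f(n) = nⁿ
B < A < C

Comparing growth rates:
B = log²(n) is O(log² n)
A = 2ⁿ is O(2ⁿ)
C = nⁿ is O(nⁿ)

Therefore, the order from slowest to fastest is: B < A < C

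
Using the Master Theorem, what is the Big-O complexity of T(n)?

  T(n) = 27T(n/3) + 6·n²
Θ(n³)

Master Theorem: a = 27, b = 3, f(n) = 6·n².
Compute the critical exponent d = log₃(27) = 3.
Compare f(n) = Θ(n²) against n^d:
  k = 2 < d = 3, so f(n) = O(n^(d-ε)) — Case 1.
  The recursion cost dominates: T(n) = Θ(n^d) = Θ(n³).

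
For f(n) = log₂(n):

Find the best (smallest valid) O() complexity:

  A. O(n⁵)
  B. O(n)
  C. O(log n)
C

f(n) = log₂(n) is O(log n).
All listed options are valid Big-O bounds (upper bounds),
but O(log n) is the tightest (smallest valid bound).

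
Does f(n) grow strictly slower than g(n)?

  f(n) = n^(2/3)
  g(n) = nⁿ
True

f(n) = n^(2/3) is O(n^(2/3)), and g(n) = nⁿ is O(nⁿ).
Since O(n^(2/3)) grows strictly slower than O(nⁿ), f(n) = o(g(n)) is true.
This means lim(n→∞) f(n)/g(n) = 0.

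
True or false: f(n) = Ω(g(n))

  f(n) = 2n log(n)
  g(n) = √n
True

f(n) = 2n log(n) is O(n log n), and g(n) = √n is O(√n).
Since O(n log n) grows at least as fast as O(√n), f(n) = Ω(g(n)) is true.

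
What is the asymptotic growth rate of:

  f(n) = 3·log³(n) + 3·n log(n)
Θ(n log n)

Order the terms by growth rate: 3·log³(n) ≺ 3·n log(n).
The fastest-growing term 3·n log(n) dominates as n → ∞; dropping its constant factor gives Θ(n log n).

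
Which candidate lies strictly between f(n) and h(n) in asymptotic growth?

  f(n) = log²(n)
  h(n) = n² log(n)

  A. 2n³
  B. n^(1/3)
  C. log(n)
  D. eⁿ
B

We need g(n) with log²(n) = o(g(n)) and g(n) = o(n² log(n)), i.e. O(log² n) ≺ g ≺ O(n² log n).
Check each option:
  A. 2n³ — O(n³) does not grow strictly slower than h(n)
  B. n^(1/3) — O(n^(1/3)) is strictly between O(log² n) and O(n² log n) ✓
  C. log(n) — O(log n) does not grow strictly faster than f(n)
  D. eⁿ — O(eⁿ) does not grow strictly slower than h(n)

Only option B (n^(1/3)) lies strictly between.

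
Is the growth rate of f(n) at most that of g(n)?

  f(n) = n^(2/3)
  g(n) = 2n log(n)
True

f(n) = n^(2/3) is O(n^(2/3)), and g(n) = 2n log(n) is O(n log n).
Since O(n^(2/3)) ⊆ O(n log n) (f grows no faster than g), f(n) = O(g(n)) is true.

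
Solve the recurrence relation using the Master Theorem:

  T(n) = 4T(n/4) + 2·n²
Θ(n²)

Master Theorem: a = 4, b = 4, f(n) = 2·n².
Compute the critical exponent d = log₄(4) = 1.
Compare f(n) = Θ(n²) against n^d:
  k = 2 > d = 1, so f(n) = Ω(n^(d+ε)) — Case 3.
  Regularity: a·(n/b)^2/n^2 = a/b^2 = 4/16 < 1 ✓.
  The top-level work dominates: T(n) = Θ(f(n)) = Θ(n²).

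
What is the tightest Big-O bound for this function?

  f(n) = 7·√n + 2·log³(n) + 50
O(√n)

The dominant term in 7·√n + 2·log³(n) + 50 is 7·√n, which is Θ(√n).
Lower-order terms (2·log³(n), 50) are asymptotically negligible.
Constants are absorbed, so the tightest bound is O(√n).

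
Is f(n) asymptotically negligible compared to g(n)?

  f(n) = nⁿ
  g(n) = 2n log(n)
False

f(n) = nⁿ is O(nⁿ), and g(n) = 2n log(n) is O(n log n).
Since O(nⁿ) grows faster than or equal to O(n log n), f(n) = o(g(n)) is false.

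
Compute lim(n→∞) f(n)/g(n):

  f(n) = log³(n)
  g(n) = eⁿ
0

Since log³(n) (O(log³ n)) grows slower than eⁿ (O(eⁿ)),
the ratio f(n)/g(n) → 0 as n → ∞.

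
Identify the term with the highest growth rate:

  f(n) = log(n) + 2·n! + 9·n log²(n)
2·n!

Looking at each term:
  - log(n) is O(log n)
  - 2·n! is O(n!)
  - 9·n log²(n) is O(n log² n)

The term 2·n! (O(n!)) grows fastest and dominates all others.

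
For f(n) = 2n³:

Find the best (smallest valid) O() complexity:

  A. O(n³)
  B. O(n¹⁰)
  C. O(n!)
A

f(n) = 2n³ is O(n³).
All listed options are valid Big-O bounds (upper bounds),
but O(n³) is the tightest (smallest valid bound).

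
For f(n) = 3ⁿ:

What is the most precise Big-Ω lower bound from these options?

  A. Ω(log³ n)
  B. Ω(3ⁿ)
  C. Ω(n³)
B

f(n) = 3ⁿ is Ω(3ⁿ).
All listed options are valid Big-Ω bounds (lower bounds),
but Ω(3ⁿ) is the tightest (largest valid bound).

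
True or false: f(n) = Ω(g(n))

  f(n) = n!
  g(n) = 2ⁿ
True

f(n) = n! is O(n!), and g(n) = 2ⁿ is O(2ⁿ).
Since O(n!) grows at least as fast as O(2ⁿ), f(n) = Ω(g(n)) is true.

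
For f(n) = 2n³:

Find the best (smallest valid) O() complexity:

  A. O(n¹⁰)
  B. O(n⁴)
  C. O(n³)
C

f(n) = 2n³ is O(n³).
All listed options are valid Big-O bounds (upper bounds),
but O(n³) is the tightest (smallest valid bound).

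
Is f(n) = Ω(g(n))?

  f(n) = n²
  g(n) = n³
False

f(n) = n² is O(n²), and g(n) = n³ is O(n³).
Since O(n²) grows slower than O(n³), f(n) = Ω(g(n)) is false.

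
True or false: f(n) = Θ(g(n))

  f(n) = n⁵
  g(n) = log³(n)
False

f(n) = n⁵ is O(n⁵), and g(n) = log³(n) is O(log³ n).
Since they have different growth rates, f(n) = Θ(g(n)) is false.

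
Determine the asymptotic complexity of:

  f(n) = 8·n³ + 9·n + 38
O(n³)

The dominant term in 8·n³ + 9·n + 38 is 8·n³, which is Θ(n³).
Lower-order terms (9·n, 38) are asymptotically negligible.
Constants are absorbed, so the tightest bound is O(n³).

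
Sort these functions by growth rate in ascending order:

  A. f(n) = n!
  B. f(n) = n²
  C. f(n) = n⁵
B < C < A

Comparing growth rates:
B = n² is O(n²)
C = n⁵ is O(n⁵)
A = n! is O(n!)

Therefore, the order from slowest to fastest is: B < C < A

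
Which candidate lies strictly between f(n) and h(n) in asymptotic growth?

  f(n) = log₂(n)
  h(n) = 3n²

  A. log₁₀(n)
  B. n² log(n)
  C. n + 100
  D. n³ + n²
C

We need g(n) with log₂(n) = o(g(n)) and g(n) = o(3n²), i.e. O(log n) ≺ g ≺ O(n²).
Check each option:
  A. log₁₀(n) — O(log n) does not grow strictly faster than f(n)
  B. n² log(n) — O(n² log n) does not grow strictly slower than h(n)
  C. n + 100 — O(n) is strictly between O(log n) and O(n²) ✓
  D. n³ + n² — O(n³) does not grow strictly slower than h(n)

Only option C (n + 100) lies strictly between.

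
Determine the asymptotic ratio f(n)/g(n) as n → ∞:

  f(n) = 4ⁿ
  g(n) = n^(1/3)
∞

Since 4ⁿ (O(4ⁿ)) grows faster than n^(1/3) (O(n^(1/3))),
the ratio f(n)/g(n) → ∞ as n → ∞.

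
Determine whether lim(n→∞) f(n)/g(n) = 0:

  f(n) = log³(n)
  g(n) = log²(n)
False

f(n) = log³(n) is O(log³ n), and g(n) = log²(n) is O(log² n).
Since O(log³ n) grows faster than or equal to O(log² n), f(n) = o(g(n)) is false.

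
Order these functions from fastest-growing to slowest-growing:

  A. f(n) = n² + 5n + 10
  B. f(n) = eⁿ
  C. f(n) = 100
B > A > C

Comparing growth rates:
B = eⁿ is O(eⁿ)
A = n² + 5n + 10 is O(n²)
C = 100 is O(1)

Therefore, the order from fastest to slowest is: B > A > C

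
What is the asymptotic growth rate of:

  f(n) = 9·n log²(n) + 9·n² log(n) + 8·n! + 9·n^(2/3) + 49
Θ(n!)

Order the terms by growth rate: 49 ≺ 9·n^(2/3) ≺ 9·n log²(n) ≺ 9·n² log(n) ≺ 8·n!.
The fastest-growing term 8·n! dominates as n → ∞; dropping its constant factor gives Θ(n!).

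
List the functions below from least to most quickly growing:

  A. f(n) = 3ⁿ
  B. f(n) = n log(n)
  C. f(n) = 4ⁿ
B < A < C

Comparing growth rates:
B = n log(n) is O(n log n)
A = 3ⁿ is O(3ⁿ)
C = 4ⁿ is O(4ⁿ)

Therefore, the order from slowest to fastest is: B < A < C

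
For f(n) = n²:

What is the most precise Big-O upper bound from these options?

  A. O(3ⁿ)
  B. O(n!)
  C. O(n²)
C

f(n) = n² is O(n²).
All listed options are valid Big-O bounds (upper bounds),
but O(n²) is the tightest (smallest valid bound).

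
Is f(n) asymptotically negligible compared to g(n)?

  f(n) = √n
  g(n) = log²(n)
False

f(n) = √n is O(√n), and g(n) = log²(n) is O(log² n).
Since O(√n) grows faster than or equal to O(log² n), f(n) = o(g(n)) is false.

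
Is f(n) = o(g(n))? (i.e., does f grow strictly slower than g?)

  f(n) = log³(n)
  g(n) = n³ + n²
True

f(n) = log³(n) is O(log³ n), and g(n) = n³ + n² is O(n³).
Since O(log³ n) grows strictly slower than O(n³), f(n) = o(g(n)) is true.
This means lim(n→∞) f(n)/g(n) = 0.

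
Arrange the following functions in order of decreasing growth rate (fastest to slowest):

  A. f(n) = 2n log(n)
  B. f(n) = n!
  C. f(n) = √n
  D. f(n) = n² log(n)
B > D > A > C

Comparing growth rates:
B = n! is O(n!)
D = n² log(n) is O(n² log n)
A = 2n log(n) is O(n log n)
C = √n is O(√n)

Therefore, the order from fastest to slowest is: B > D > A > C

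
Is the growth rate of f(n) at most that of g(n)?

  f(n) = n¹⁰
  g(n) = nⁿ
True

f(n) = n¹⁰ is O(n¹⁰), and g(n) = nⁿ is O(nⁿ).
Since O(n¹⁰) ⊆ O(nⁿ) (f grows no faster than g), f(n) = O(g(n)) is true.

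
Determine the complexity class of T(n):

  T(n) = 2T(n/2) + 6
Θ(n)

Master Theorem: a = 2, b = 2, f(n) = 6.
Compute the critical exponent d = log₂(2) = 1.
Compare f(n) = Θ(1) against n^d:
  k = 0 < d = 1, so f(n) = O(n^(d-ε)) — Case 1.
  The recursion cost dominates: T(n) = Θ(n^d) = Θ(n).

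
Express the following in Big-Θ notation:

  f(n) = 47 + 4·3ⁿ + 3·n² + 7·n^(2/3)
Θ(3ⁿ)

Order the terms by growth rate: 47 ≺ 7·n^(2/3) ≺ 3·n² ≺ 4·3ⁿ.
The fastest-growing term 4·3ⁿ dominates as n → ∞; dropping its constant factor gives Θ(3ⁿ).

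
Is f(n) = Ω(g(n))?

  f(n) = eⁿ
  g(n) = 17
True

f(n) = eⁿ is O(eⁿ), and g(n) = 17 is O(1).
Since O(eⁿ) grows at least as fast as O(1), f(n) = Ω(g(n)) is true.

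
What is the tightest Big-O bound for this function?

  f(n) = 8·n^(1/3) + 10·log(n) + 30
O(n^(1/3))

The dominant term in 8·n^(1/3) + 10·log(n) + 30 is 8·n^(1/3), which is Θ(n^(1/3)).
Lower-order terms (10·log(n), 30) are asymptotically negligible.
Constants are absorbed, so the tightest bound is O(n^(1/3)).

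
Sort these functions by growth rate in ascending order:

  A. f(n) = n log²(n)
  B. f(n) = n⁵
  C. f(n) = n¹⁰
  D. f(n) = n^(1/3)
D < A < B < C

Comparing growth rates:
D = n^(1/3) is O(n^(1/3))
A = n log²(n) is O(n log² n)
B = n⁵ is O(n⁵)
C = n¹⁰ is O(n¹⁰)

Therefore, the order from slowest to fastest is: D < A < B < C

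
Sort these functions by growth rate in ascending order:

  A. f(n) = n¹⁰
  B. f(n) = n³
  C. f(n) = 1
C < B < A

Comparing growth rates:
C = 1 is O(1)
B = n³ is O(n³)
A = n¹⁰ is O(n¹⁰)

Therefore, the order from slowest to fastest is: C < B < A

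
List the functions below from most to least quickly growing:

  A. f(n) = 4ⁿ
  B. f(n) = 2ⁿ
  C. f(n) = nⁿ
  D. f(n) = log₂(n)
C > A > B > D

Comparing growth rates:
C = nⁿ is O(nⁿ)
A = 4ⁿ is O(4ⁿ)
B = 2ⁿ is O(2ⁿ)
D = log₂(n) is O(log n)

Therefore, the order from fastest to slowest is: C > A > B > D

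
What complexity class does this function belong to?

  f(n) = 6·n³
O(n³)

The dominant term in 6·n³ is 6·n³, which is Θ(n³).
Constants are absorbed, so the tightest bound is O(n³).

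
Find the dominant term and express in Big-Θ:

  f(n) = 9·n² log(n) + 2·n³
Θ(n³)

Order the terms by growth rate: 9·n² log(n) ≺ 2·n³.
The fastest-growing term 2·n³ dominates as n → ∞; dropping its constant factor gives Θ(n³).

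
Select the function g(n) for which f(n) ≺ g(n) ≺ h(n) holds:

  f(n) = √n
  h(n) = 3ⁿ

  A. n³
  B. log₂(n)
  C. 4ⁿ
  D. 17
A

We need g(n) with √n = o(g(n)) and g(n) = o(3ⁿ), i.e. O(√n) ≺ g ≺ O(3ⁿ).
Check each option:
  A. n³ — O(n³) is strictly between O(√n) and O(3ⁿ) ✓
  B. log₂(n) — O(log n) does not grow strictly faster than f(n)
  C. 4ⁿ — O(4ⁿ) does not grow strictly slower than h(n)
  D. 17 — O(1) does not grow strictly faster than f(n)

Only option A (n³) lies strictly between.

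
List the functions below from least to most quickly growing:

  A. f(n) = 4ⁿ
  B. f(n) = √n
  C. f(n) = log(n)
C < B < A

Comparing growth rates:
C = log(n) is O(log n)
B = √n is O(√n)
A = 4ⁿ is O(4ⁿ)

Therefore, the order from slowest to fastest is: C < B < A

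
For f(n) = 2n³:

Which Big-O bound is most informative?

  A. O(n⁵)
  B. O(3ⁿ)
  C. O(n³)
C

f(n) = 2n³ is O(n³).
All listed options are valid Big-O bounds (upper bounds),
but O(n³) is the tightest (smallest valid bound).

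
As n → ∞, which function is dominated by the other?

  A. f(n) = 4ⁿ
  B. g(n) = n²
B

f(n) = 4ⁿ is O(4ⁿ), while g(n) = n² is O(n²).
Since O(n²) grows slower than O(4ⁿ), g(n) is dominated.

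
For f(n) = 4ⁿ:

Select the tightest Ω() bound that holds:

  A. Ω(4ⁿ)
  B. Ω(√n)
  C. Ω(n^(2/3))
A

f(n) = 4ⁿ is Ω(4ⁿ).
All listed options are valid Big-Ω bounds (lower bounds),
but Ω(4ⁿ) is the tightest (largest valid bound).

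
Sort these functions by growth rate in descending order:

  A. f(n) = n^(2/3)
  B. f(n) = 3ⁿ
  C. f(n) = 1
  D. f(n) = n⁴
B > D > A > C

Comparing growth rates:
B = 3ⁿ is O(3ⁿ)
D = n⁴ is O(n⁴)
A = n^(2/3) is O(n^(2/3))
C = 1 is O(1)

Therefore, the order from fastest to slowest is: B > D > A > C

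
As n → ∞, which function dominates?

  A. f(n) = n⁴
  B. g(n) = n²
A

f(n) = n⁴ is O(n⁴), while g(n) = n² is O(n²).
Since O(n⁴) grows faster than O(n²), f(n) dominates.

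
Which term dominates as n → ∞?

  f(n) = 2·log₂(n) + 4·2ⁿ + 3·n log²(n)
4·2ⁿ

Looking at each term:
  - 2·log₂(n) is O(log n)
  - 4·2ⁿ is O(2ⁿ)
  - 3·n log²(n) is O(n log² n)

The term 4·2ⁿ (O(2ⁿ)) grows fastest and dominates all others.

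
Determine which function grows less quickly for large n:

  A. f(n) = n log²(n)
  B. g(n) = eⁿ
A

f(n) = n log²(n) is O(n log² n), while g(n) = eⁿ is O(eⁿ).
Since O(n log² n) grows slower than O(eⁿ), f(n) is dominated.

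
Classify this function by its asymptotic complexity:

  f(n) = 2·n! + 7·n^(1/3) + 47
O(n!)

The dominant term in 2·n! + 7·n^(1/3) + 47 is 2·n!, which is Θ(n!).
Lower-order terms (7·n^(1/3), 47) are asymptotically negligible.
Constants are absorbed, so the tightest bound is O(n!).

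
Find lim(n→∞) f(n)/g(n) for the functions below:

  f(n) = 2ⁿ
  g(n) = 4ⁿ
0

Since 2ⁿ (O(2ⁿ)) grows slower than 4ⁿ (O(4ⁿ)),
the ratio f(n)/g(n) → 0 as n → ∞.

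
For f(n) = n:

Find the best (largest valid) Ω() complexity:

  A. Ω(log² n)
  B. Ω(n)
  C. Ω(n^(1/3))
B

f(n) = n is Ω(n).
All listed options are valid Big-Ω bounds (lower bounds),
but Ω(n) is the tightest (largest valid bound).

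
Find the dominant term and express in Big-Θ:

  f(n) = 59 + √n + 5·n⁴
Θ(n⁴)

Order the terms by growth rate: 59 ≺ √n ≺ 5·n⁴.
The fastest-growing term 5·n⁴ dominates as n → ∞; dropping its constant factor gives Θ(n⁴).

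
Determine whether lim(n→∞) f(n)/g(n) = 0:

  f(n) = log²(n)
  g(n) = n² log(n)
True

f(n) = log²(n) is O(log² n), and g(n) = n² log(n) is O(n² log n).
Since O(log² n) grows strictly slower than O(n² log n), f(n) = o(g(n)) is true.
This means lim(n→∞) f(n)/g(n) = 0.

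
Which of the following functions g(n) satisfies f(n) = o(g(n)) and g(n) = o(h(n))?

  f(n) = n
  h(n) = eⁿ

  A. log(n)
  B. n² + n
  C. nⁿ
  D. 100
B

We need g(n) with n = o(g(n)) and g(n) = o(eⁿ), i.e. O(n) ≺ g ≺ O(eⁿ).
Check each option:
  A. log(n) — O(log n) does not grow strictly faster than f(n)
  B. n² + n — O(n²) is strictly between O(n) and O(eⁿ) ✓
  C. nⁿ — O(nⁿ) does not grow strictly slower than h(n)
  D. 100 — O(1) does not grow strictly faster than f(n)

Only option B (n² + n) lies strictly between.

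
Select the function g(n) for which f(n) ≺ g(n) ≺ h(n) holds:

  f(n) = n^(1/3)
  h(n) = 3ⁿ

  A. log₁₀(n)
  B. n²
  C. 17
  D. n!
B

We need g(n) with n^(1/3) = o(g(n)) and g(n) = o(3ⁿ), i.e. O(n^(1/3)) ≺ g ≺ O(3ⁿ).
Check each option:
  A. log₁₀(n) — O(log n) does not grow strictly faster than f(n)
  B. n² — O(n²) is strictly between O(n^(1/3)) and O(3ⁿ) ✓
  C. 17 — O(1) does not grow strictly faster than f(n)
  D. n! — O(n!) does not grow strictly slower than h(n)

Only option B (n²) lies strictly between.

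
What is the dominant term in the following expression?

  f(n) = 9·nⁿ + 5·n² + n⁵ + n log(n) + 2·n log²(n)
9·nⁿ

Looking at each term:
  - 9·nⁿ is O(nⁿ)
  - 5·n² is O(n²)
  - n⁵ is O(n⁵)
  - n log(n) is O(n log n)
  - 2·n log²(n) is O(n log² n)

The term 9·nⁿ (O(nⁿ)) grows fastest and dominates all others.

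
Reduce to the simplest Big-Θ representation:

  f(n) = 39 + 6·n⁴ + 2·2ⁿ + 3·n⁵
Θ(2ⁿ)

Order the terms by growth rate: 39 ≺ 6·n⁴ ≺ 3·n⁵ ≺ 2·2ⁿ.
The fastest-growing term 2·2ⁿ dominates as n → ∞; dropping its constant factor gives Θ(2ⁿ).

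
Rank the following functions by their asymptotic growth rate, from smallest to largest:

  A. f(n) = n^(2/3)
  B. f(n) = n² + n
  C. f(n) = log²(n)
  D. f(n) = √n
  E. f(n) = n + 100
C < D < A < E < B

Comparing growth rates:
C = log²(n) is O(log² n)
D = √n is O(√n)
A = n^(2/3) is O(n^(2/3))
E = n + 100 is O(n)
B = n² + n is O(n²)

Therefore, the order from slowest to fastest is: C < D < A < E < B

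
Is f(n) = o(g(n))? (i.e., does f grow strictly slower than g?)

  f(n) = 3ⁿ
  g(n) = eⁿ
False

f(n) = 3ⁿ is O(3ⁿ), and g(n) = eⁿ is O(eⁿ).
Since O(3ⁿ) grows faster than or equal to O(eⁿ), f(n) = o(g(n)) is false.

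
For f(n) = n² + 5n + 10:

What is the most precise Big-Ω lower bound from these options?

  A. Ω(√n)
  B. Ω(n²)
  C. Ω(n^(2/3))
B

f(n) = n² + 5n + 10 is Ω(n²).
All listed options are valid Big-Ω bounds (lower bounds),
but Ω(n²) is the tightest (largest valid bound).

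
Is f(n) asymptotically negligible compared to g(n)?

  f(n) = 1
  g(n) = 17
False

f(n) = 1 is O(1), and g(n) = 17 is O(1).
Since they have the same growth rate, f(n) = o(g(n)) is false.
(f = o(g) requires f to grow strictly slower, not equal.)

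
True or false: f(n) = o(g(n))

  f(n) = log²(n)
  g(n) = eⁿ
True

f(n) = log²(n) is O(log² n), and g(n) = eⁿ is O(eⁿ).
Since O(log² n) grows strictly slower than O(eⁿ), f(n) = o(g(n)) is true.
This means lim(n→∞) f(n)/g(n) = 0.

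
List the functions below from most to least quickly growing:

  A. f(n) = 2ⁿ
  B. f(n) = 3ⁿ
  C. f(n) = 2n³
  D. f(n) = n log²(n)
B > A > C > D

Comparing growth rates:
B = 3ⁿ is O(3ⁿ)
A = 2ⁿ is O(2ⁿ)
C = 2n³ is O(n³)
D = n log²(n) is O(n log² n)

Therefore, the order from fastest to slowest is: B > A > C > D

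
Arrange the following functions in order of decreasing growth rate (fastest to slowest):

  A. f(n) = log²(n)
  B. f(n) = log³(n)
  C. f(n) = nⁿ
C > B > A

Comparing growth rates:
C = nⁿ is O(nⁿ)
B = log³(n) is O(log³ n)
A = log²(n) is O(log² n)

Therefore, the order from fastest to slowest is: C > B > A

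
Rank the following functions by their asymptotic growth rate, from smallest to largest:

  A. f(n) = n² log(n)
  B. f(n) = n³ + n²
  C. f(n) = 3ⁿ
A < B < C

Comparing growth rates:
A = n² log(n) is O(n² log n)
B = n³ + n² is O(n³)
C = 3ⁿ is O(3ⁿ)

Therefore, the order from slowest to fastest is: A < B < C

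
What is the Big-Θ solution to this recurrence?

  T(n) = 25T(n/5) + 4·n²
Θ(n² log n)

Master Theorem: a = 25, b = 5, f(n) = 4·n².
Compute the critical exponent d = log₅(25) = 2.
Compare f(n) = Θ(n²) against n^d:
  k = 2 = d, so f(n) = Θ(n^d) — Case 2.
  Work is balanced across levels: T(n) = Θ(n^d log n) = Θ(n² log n).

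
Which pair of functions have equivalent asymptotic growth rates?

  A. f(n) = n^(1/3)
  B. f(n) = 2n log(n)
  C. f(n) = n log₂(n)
B and C

Examining each function:
  A. n^(1/3) is O(n^(1/3))
  B. 2n log(n) is O(n log n)
  C. n log₂(n) is O(n log n)

Functions B and C both have the same complexity class.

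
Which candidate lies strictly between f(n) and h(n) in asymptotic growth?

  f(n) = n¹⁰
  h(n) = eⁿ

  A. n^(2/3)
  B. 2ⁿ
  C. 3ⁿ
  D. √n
B

We need g(n) with n¹⁰ = o(g(n)) and g(n) = o(eⁿ), i.e. O(n¹⁰) ≺ g ≺ O(eⁿ).
Check each option:
  A. n^(2/3) — O(n^(2/3)) does not grow strictly faster than f(n)
  B. 2ⁿ — O(2ⁿ) is strictly between O(n¹⁰) and O(eⁿ) ✓
  C. 3ⁿ — O(3ⁿ) does not grow strictly slower than h(n)
  D. √n — O(√n) does not grow strictly faster than f(n)

Only option B (2ⁿ) lies strictly between.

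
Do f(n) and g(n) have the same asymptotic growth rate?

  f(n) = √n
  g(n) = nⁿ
False

f(n) = √n is O(√n), and g(n) = nⁿ is O(nⁿ).
Since they have different growth rates, f(n) = Θ(g(n)) is false.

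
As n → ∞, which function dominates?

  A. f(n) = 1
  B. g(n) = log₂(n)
B

f(n) = 1 is O(1), while g(n) = log₂(n) is O(log n).
Since O(log n) grows faster than O(1), g(n) dominates.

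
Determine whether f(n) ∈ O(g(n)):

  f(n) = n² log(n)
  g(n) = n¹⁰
True

f(n) = n² log(n) is O(n² log n), and g(n) = n¹⁰ is O(n¹⁰).
Since O(n² log n) ⊆ O(n¹⁰) (f grows no faster than g), f(n) = O(g(n)) is true.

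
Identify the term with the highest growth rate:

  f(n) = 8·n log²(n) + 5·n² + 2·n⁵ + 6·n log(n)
2·n⁵

Looking at each term:
  - 8·n log²(n) is O(n log² n)
  - 5·n² is O(n²)
  - 2·n⁵ is O(n⁵)
  - 6·n log(n) is O(n log n)

The term 2·n⁵ (O(n⁵)) grows fastest and dominates all others.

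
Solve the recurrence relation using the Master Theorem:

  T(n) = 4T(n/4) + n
Θ(n log n)

Master Theorem: a = 4, b = 4, f(n) = n.
Compute the critical exponent d = log₄(4) = 1.
Compare f(n) = Θ(n) against n^d:
  k = 1 = d, so f(n) = Θ(n^d) — Case 2.
  Work is balanced across levels: T(n) = Θ(n^d log n) = Θ(n log n).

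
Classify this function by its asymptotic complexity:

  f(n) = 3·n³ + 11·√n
O(n³)

The dominant term in 3·n³ + 11·√n is 3·n³, which is Θ(n³).
Lower-order terms (11·√n) are asymptotically negligible.
Constants are absorbed, so the tightest bound is O(n³).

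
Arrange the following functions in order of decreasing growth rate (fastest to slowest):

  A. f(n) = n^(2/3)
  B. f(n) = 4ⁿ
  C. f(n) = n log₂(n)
B > C > A

Comparing growth rates:
B = 4ⁿ is O(4ⁿ)
C = n log₂(n) is O(n log n)
A = n^(2/3) is O(n^(2/3))

Therefore, the order from fastest to slowest is: B > C > A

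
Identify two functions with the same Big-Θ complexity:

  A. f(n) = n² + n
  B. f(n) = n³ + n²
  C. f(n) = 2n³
B and C

Examining each function:
  A. n² + n is O(n²)
  B. n³ + n² is O(n³)
  C. 2n³ is O(n³)

Functions B and C both have the same complexity class.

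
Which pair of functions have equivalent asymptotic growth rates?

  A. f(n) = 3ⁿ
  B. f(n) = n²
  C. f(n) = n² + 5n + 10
B and C

Examining each function:
  A. 3ⁿ is O(3ⁿ)
  B. n² is O(n²)
  C. n² + 5n + 10 is O(n²)

Functions B and C both have the same complexity class.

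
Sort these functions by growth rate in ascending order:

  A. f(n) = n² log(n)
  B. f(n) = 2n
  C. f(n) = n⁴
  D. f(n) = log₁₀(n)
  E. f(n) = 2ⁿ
D < B < A < C < E

Comparing growth rates:
D = log₁₀(n) is O(log n)
B = 2n is O(n)
A = n² log(n) is O(n² log n)
C = n⁴ is O(n⁴)
E = 2ⁿ is O(2ⁿ)

Therefore, the order from slowest to fastest is: D < B < A < C < E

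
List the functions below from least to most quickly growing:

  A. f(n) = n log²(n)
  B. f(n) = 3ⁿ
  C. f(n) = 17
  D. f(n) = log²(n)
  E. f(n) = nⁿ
C < D < A < B < E

Comparing growth rates:
C = 17 is O(1)
D = log²(n) is O(log² n)
A = n log²(n) is O(n log² n)
B = 3ⁿ is O(3ⁿ)
E = nⁿ is O(nⁿ)

Therefore, the order from slowest to fastest is: C < D < A < B < E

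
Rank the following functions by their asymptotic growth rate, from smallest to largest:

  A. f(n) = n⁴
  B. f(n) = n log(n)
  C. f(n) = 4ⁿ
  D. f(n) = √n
D < B < A < C

Comparing growth rates:
D = √n is O(√n)
B = n log(n) is O(n log n)
A = n⁴ is O(n⁴)
C = 4ⁿ is O(4ⁿ)

Therefore, the order from slowest to fastest is: D < B < A < C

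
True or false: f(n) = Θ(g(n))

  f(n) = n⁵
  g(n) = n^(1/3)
False

f(n) = n⁵ is O(n⁵), and g(n) = n^(1/3) is O(n^(1/3)).
Since they have different growth rates, f(n) = Θ(g(n)) is false.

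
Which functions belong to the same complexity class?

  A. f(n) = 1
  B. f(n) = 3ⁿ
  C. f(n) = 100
A and C

Examining each function:
  A. 1 is O(1)
  B. 3ⁿ is O(3ⁿ)
  C. 100 is O(1)

Functions A and C both have the same complexity class.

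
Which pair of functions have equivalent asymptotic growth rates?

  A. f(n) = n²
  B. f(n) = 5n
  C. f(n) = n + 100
B and C

Examining each function:
  A. n² is O(n²)
  B. 5n is O(n)
  C. n + 100 is O(n)

Functions B and C both have the same complexity class.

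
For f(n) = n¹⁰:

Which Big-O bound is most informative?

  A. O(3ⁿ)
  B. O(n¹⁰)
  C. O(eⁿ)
B

f(n) = n¹⁰ is O(n¹⁰).
All listed options are valid Big-O bounds (upper bounds),
but O(n¹⁰) is the tightest (smallest valid bound).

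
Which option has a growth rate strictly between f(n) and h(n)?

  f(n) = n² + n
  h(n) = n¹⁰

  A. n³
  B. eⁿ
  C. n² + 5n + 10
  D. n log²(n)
A

We need g(n) with n² + n = o(g(n)) and g(n) = o(n¹⁰), i.e. O(n²) ≺ g ≺ O(n¹⁰).
Check each option:
  A. n³ — O(n³) is strictly between O(n²) and O(n¹⁰) ✓
  B. eⁿ — O(eⁿ) does not grow strictly slower than h(n)
  C. n² + 5n + 10 — O(n²) does not grow strictly faster than f(n)
  D. n log²(n) — O(n log² n) does not grow strictly faster than f(n)

Only option A (n³) lies strictly between.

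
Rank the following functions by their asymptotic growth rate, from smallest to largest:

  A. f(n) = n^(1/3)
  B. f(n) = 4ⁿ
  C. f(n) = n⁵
A < C < B

Comparing growth rates:
A = n^(1/3) is O(n^(1/3))
C = n⁵ is O(n⁵)
B = 4ⁿ is O(4ⁿ)

Therefore, the order from slowest to fastest is: A < C < B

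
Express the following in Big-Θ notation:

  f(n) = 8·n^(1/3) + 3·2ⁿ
Θ(2ⁿ)

Order the terms by growth rate: 8·n^(1/3) ≺ 3·2ⁿ.
The fastest-growing term 3·2ⁿ dominates as n → ∞; dropping its constant factor gives Θ(2ⁿ).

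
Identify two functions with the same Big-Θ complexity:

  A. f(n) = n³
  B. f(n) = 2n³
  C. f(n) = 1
A and B

Examining each function:
  A. n³ is O(n³)
  B. 2n³ is O(n³)
  C. 1 is O(1)

Functions A and B both have the same complexity class.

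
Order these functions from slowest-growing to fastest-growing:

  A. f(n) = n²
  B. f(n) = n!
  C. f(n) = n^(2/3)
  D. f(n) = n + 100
C < D < A < B

Comparing growth rates:
C = n^(2/3) is O(n^(2/3))
D = n + 100 is O(n)
A = n² is O(n²)
B = n! is O(n!)

Therefore, the order from slowest to fastest is: C < D < A < B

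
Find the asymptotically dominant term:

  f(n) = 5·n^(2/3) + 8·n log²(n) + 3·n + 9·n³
9·n³

Looking at each term:
  - 5·n^(2/3) is O(n^(2/3))
  - 8·n log²(n) is O(n log² n)
  - 3·n is O(n)
  - 9·n³ is O(n³)

The term 9·n³ (O(n³)) grows fastest and dominates all others.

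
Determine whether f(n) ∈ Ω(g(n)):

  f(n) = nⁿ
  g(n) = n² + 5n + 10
True

f(n) = nⁿ is O(nⁿ), and g(n) = n² + 5n + 10 is O(n²).
Since O(nⁿ) grows at least as fast as O(n²), f(n) = Ω(g(n)) is true.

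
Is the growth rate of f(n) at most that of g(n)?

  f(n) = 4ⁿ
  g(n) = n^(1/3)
False

f(n) = 4ⁿ is O(4ⁿ), and g(n) = n^(1/3) is O(n^(1/3)).
Since O(4ⁿ) grows faster than O(n^(1/3)), f(n) = O(g(n)) is false.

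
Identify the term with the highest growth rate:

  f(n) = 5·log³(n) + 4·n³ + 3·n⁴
3·n⁴

Looking at each term:
  - 5·log³(n) is O(log³ n)
  - 4·n³ is O(n³)
  - 3·n⁴ is O(n⁴)

The term 3·n⁴ (O(n⁴)) grows fastest and dominates all others.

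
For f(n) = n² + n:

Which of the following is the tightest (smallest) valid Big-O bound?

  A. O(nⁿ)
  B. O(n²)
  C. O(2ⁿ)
B

f(n) = n² + n is O(n²).
All listed options are valid Big-O bounds (upper bounds),
but O(n²) is the tightest (smallest valid bound).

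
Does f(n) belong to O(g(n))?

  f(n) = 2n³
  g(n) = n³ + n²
True

f(n) = 2n³ and g(n) = n³ + n² are both O(n³).
Big-O permits equal growth rates (f ≤ c·g for some c), so f(n) = O(g(n)) is true.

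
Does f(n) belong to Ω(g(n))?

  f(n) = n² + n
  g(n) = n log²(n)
True

f(n) = n² + n is O(n²), and g(n) = n log²(n) is O(n log² n).
Since O(n²) grows at least as fast as O(n log² n), f(n) = Ω(g(n)) is true.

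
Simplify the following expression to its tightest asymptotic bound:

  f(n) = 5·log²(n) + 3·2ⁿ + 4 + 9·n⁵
Θ(2ⁿ)

Order the terms by growth rate: 4 ≺ 5·log²(n) ≺ 9·n⁵ ≺ 3·2ⁿ.
The fastest-growing term 3·2ⁿ dominates as n → ∞; dropping its constant factor gives Θ(2ⁿ).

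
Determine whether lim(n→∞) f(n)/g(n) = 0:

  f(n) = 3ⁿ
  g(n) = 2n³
False

f(n) = 3ⁿ is O(3ⁿ), and g(n) = 2n³ is O(n³).
Since O(3ⁿ) grows faster than or equal to O(n³), f(n) = o(g(n)) is false.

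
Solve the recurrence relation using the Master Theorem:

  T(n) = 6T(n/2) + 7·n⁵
Θ(n⁵)

Master Theorem: a = 6, b = 2, f(n) = 7·n⁵.
Compute the critical exponent d = log₂(6) = 2.585.
Compare f(n) = Θ(n⁵) against n^d:
  k = 5 > d = 2.585, so f(n) = Ω(n^(d+ε)) — Case 3.
  Regularity: a·(n/b)^5/n^5 = a/b^5 = 6/32 < 1 ✓.
  The top-level work dominates: T(n) = Θ(f(n)) = Θ(n⁵).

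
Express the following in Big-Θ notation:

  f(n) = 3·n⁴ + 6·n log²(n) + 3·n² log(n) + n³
Θ(n⁴)

Order the terms by growth rate: 6·n log²(n) ≺ 3·n² log(n) ≺ n³ ≺ 3·n⁴.
The fastest-growing term 3·n⁴ dominates as n → ∞; dropping its constant factor gives Θ(n⁴).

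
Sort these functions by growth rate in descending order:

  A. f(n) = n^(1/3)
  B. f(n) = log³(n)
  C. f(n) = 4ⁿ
C > A > B

Comparing growth rates:
C = 4ⁿ is O(4ⁿ)
A = n^(1/3) is O(n^(1/3))
B = log³(n) is O(log³ n)

Therefore, the order from fastest to slowest is: C > A > B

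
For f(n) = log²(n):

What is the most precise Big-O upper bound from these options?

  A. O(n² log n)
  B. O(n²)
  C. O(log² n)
C

f(n) = log²(n) is O(log² n).
All listed options are valid Big-O bounds (upper bounds),
but O(log² n) is the tightest (smallest valid bound).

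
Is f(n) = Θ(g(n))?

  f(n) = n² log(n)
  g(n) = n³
False

f(n) = n² log(n) is O(n² log n), and g(n) = n³ is O(n³).
Since they have different growth rates, f(n) = Θ(g(n)) is false.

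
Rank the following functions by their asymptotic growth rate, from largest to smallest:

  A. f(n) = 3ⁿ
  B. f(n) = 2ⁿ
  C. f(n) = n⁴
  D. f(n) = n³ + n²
A > B > C > D

Comparing growth rates:
A = 3ⁿ is O(3ⁿ)
B = 2ⁿ is O(2ⁿ)
C = n⁴ is O(n⁴)
D = n³ + n² is O(n³)

Therefore, the order from fastest to slowest is: A > B > C > D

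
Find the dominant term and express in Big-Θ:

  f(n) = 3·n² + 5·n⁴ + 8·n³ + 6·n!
Θ(n!)

Order the terms by growth rate: 3·n² ≺ 8·n³ ≺ 5·n⁴ ≺ 6·n!.
The fastest-growing term 6·n! dominates as n → ∞; dropping its constant factor gives Θ(n!).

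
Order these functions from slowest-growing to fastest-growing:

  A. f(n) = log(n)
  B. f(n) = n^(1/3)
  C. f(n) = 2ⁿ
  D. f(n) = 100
D < A < B < C

Comparing growth rates:
D = 100 is O(1)
A = log(n) is O(log n)
B = n^(1/3) is O(n^(1/3))
C = 2ⁿ is O(2ⁿ)

Therefore, the order from slowest to fastest is: D < A < B < C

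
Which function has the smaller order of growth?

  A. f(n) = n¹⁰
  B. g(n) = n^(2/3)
B

f(n) = n¹⁰ is O(n¹⁰), while g(n) = n^(2/3) is O(n^(2/3)).
Since O(n^(2/3)) grows slower than O(n¹⁰), g(n) is dominated.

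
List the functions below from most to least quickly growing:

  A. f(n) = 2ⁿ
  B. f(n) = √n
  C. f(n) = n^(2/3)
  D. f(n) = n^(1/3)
A > C > B > D

Comparing growth rates:
A = 2ⁿ is O(2ⁿ)
C = n^(2/3) is O(n^(2/3))
B = √n is O(√n)
D = n^(1/3) is O(n^(1/3))

Therefore, the order from fastest to slowest is: A > C > B > D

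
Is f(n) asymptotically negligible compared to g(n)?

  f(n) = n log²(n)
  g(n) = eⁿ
True

f(n) = n log²(n) is O(n log² n), and g(n) = eⁿ is O(eⁿ).
Since O(n log² n) grows strictly slower than O(eⁿ), f(n) = o(g(n)) is true.
This means lim(n→∞) f(n)/g(n) = 0.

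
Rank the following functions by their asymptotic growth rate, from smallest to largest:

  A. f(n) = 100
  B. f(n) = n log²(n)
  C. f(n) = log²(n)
A < C < B

Comparing growth rates:
A = 100 is O(1)
C = log²(n) is O(log² n)
B = n log²(n) is O(n log² n)

Therefore, the order from slowest to fastest is: A < C < B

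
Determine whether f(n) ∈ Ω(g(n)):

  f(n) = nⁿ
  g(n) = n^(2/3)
True

f(n) = nⁿ is O(nⁿ), and g(n) = n^(2/3) is O(n^(2/3)).
Since O(nⁿ) grows at least as fast as O(n^(2/3)), f(n) = Ω(g(n)) is true.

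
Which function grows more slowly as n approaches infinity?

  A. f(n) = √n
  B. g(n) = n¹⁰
A

f(n) = √n is O(√n), while g(n) = n¹⁰ is O(n¹⁰).
Since O(√n) grows slower than O(n¹⁰), f(n) is dominated.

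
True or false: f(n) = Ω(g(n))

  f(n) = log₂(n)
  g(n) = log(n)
True

f(n) = log₂(n) and g(n) = log(n) are both O(log n).
Big-Ω permits equal growth rates (f ≥ c·g for some c > 0), so f(n) = Ω(g(n)) is true.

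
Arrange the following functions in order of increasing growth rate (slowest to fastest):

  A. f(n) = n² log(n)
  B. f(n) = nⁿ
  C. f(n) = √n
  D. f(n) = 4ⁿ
C < A < D < B

Comparing growth rates:
C = √n is O(√n)
A = n² log(n) is O(n² log n)
D = 4ⁿ is O(4ⁿ)
B = nⁿ is O(nⁿ)

Therefore, the order from slowest to fastest is: C < A < D < B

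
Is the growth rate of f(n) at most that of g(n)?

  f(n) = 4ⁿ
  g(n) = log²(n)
False

f(n) = 4ⁿ is O(4ⁿ), and g(n) = log²(n) is O(log² n).
Since O(4ⁿ) grows faster than O(log² n), f(n) = O(g(n)) is false.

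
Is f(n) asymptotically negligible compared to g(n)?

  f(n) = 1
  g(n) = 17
False

f(n) = 1 is O(1), and g(n) = 17 is O(1).
Since they have the same growth rate, f(n) = o(g(n)) is false.
(f = o(g) requires f to grow strictly slower, not equal.)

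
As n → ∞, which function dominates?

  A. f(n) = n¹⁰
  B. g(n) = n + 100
A

f(n) = n¹⁰ is O(n¹⁰), while g(n) = n + 100 is O(n).
Since O(n¹⁰) grows faster than O(n), f(n) dominates.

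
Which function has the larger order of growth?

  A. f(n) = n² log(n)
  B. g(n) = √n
A

f(n) = n² log(n) is O(n² log n), while g(n) = √n is O(√n).
Since O(n² log n) grows faster than O(√n), f(n) dominates.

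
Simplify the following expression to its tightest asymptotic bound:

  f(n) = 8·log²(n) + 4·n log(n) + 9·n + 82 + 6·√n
Θ(n log n)

Order the terms by growth rate: 82 ≺ 8·log²(n) ≺ 6·√n ≺ 9·n ≺ 4·n log(n).
The fastest-growing term 4·n log(n) dominates as n → ∞; dropping its constant factor gives Θ(n log n).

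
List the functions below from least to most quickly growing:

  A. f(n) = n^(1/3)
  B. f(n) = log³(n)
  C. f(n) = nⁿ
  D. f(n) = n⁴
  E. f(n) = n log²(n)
B < A < E < D < C

Comparing growth rates:
B = log³(n) is O(log³ n)
A = n^(1/3) is O(n^(1/3))
E = n log²(n) is O(n log² n)
D = n⁴ is O(n⁴)
C = nⁿ is O(nⁿ)

Therefore, the order from slowest to fastest is: B < A < E < D < C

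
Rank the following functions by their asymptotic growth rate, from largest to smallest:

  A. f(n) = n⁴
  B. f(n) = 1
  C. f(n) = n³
A > C > B

Comparing growth rates:
A = n⁴ is O(n⁴)
C = n³ is O(n³)
B = 1 is O(1)

Therefore, the order from fastest to slowest is: A > C > B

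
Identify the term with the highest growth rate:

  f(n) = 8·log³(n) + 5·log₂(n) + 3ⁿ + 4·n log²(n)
3ⁿ

Looking at each term:
  - 8·log³(n) is O(log³ n)
  - 5·log₂(n) is O(log n)
  - 3ⁿ is O(3ⁿ)
  - 4·n log²(n) is O(n log² n)

The term 3ⁿ (O(3ⁿ)) grows fastest and dominates all others.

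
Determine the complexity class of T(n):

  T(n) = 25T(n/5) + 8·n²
Θ(n² log n)

Master Theorem: a = 25, b = 5, f(n) = 8·n².
Compute the critical exponent d = log₅(25) = 2.
Compare f(n) = Θ(n²) against n^d:
  k = 2 = d, so f(n) = Θ(n^d) — Case 2.
  Work is balanced across levels: T(n) = Θ(n^d log n) = Θ(n² log n).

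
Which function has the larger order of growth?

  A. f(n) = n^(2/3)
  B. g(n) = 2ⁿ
B

f(n) = n^(2/3) is O(n^(2/3)), while g(n) = 2ⁿ is O(2ⁿ).
Since O(2ⁿ) grows faster than O(n^(2/3)), g(n) dominates.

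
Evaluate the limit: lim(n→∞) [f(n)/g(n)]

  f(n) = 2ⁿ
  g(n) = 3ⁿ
0

Since 2ⁿ (O(2ⁿ)) grows slower than 3ⁿ (O(3ⁿ)),
the ratio f(n)/g(n) → 0 as n → ∞.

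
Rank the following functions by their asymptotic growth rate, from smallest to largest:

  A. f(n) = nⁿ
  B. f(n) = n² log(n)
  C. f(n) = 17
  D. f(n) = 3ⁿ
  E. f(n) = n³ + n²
C < B < E < D < A

Comparing growth rates:
C = 17 is O(1)
B = n² log(n) is O(n² log n)
E = n³ + n² is O(n³)
D = 3ⁿ is O(3ⁿ)
A = nⁿ is O(nⁿ)

Therefore, the order from slowest to fastest is: C < B < E < D < A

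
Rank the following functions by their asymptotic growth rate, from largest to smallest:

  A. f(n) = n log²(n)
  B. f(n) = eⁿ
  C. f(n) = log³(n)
B > A > C

Comparing growth rates:
B = eⁿ is O(eⁿ)
A = n log²(n) is O(n log² n)
C = log³(n) is O(log³ n)

Therefore, the order from fastest to slowest is: B > A > C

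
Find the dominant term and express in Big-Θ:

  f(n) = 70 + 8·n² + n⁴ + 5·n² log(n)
Θ(n⁴)

Order the terms by growth rate: 70 ≺ 8·n² ≺ 5·n² log(n) ≺ n⁴.
The fastest-growing term n⁴ dominates as n → ∞; dropping its constant factor gives Θ(n⁴).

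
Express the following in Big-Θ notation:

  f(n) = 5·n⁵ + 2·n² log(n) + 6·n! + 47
Θ(n!)

Order the terms by growth rate: 47 ≺ 2·n² log(n) ≺ 5·n⁵ ≺ 6·n!.
The fastest-growing term 6·n! dominates as n → ∞; dropping its constant factor gives Θ(n!).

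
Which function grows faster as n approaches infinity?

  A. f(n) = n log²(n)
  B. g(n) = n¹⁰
B

f(n) = n log²(n) is O(n log² n), while g(n) = n¹⁰ is O(n¹⁰).
Since O(n¹⁰) grows faster than O(n log² n), g(n) dominates.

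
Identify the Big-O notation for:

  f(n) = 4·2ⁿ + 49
O(2ⁿ)

The dominant term in 4·2ⁿ + 49 is 4·2ⁿ, which is Θ(2ⁿ).
Lower-order terms (49) are asymptotically negligible.
Constants are absorbed, so the tightest bound is O(2ⁿ).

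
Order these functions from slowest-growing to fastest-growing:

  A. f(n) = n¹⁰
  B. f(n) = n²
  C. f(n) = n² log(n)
B < C < A

Comparing growth rates:
B = n² is O(n²)
C = n² log(n) is O(n² log n)
A = n¹⁰ is O(n¹⁰)

Therefore, the order from slowest to fastest is: B < C < A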